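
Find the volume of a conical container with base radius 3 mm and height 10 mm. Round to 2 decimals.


Shape: cone
Radius r = 3 mm, Height h = 10 mm
Formula: V = (1/3) * pi * r^2 * h
r^2 = 9
pi * r^2 * h = pi * 9 * 10 = 90 * pi
V = 90 * pi / 3
V = 94.25
94.25 mm^3


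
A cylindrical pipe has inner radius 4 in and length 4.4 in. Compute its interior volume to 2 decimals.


Shape: cylinder
Radius r = 4 in, Height h = 4.4 in
Formula: V = pi * r^2 * h
r^2 = 16
V = pi * 16 * 4.4
V = 70.4 * pi
V = 221.17
221.17 in^3


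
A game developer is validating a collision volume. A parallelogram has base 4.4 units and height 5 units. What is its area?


Shape: parallelogram
Base b = 4.4 units, Height h = 5 units
Formula: A = b * h
A = 4.4 * 5
A = 22
22 units^2


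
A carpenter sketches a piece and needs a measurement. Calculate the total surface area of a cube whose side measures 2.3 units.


Shape: cube
Side s = 2.3 units
A cube has 6 square faces.
Formula: SA = 6 * s^2
s^2 = 5.29
SA = 6 * 5.29
SA = 31.74
31.74 units^2


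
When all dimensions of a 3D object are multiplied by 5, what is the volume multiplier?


Linear scale factor k = 5
Rule: under a linear scaling by k, volumes scale by k^3.
k^3 = 5 * 5 * 5
k^3 = 25 * 5
k^3 = 125
Volume scales by a factor of 125.
125 (dimensionless)


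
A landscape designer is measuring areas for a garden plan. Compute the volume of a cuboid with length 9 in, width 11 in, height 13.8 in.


Shape: rectangular prism
l = 9 in, w = 11 in, h = 13.8 in
Formula: V = l * w * h
V = 9 * 11 * 13.8
V = 99 * 13.8
V = 1366.2
1366.2 in^3


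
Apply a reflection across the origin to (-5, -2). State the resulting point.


Transformation: reflection
Original point: (-5, -2)
Rule for reflection through the origin: (x, y) -> (-x, -y)
Apply: (-5, -2) -> (5, 2)
(5, 2)


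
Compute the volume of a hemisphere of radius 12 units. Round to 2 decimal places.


Shape: hemisphere (half of a sphere)
Radius r = 12 units
Formula: V = (1/2) * (4/3) * pi * r^3 = (2/3) * pi * r^3
r^3 = 1728
(2/3) * 1728 = 1152
V = 1152 * pi
V = 3619.11
3619.11 units^3


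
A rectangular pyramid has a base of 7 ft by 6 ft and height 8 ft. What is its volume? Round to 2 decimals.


Shape: rectangular pyramid
Base: 7 ft x 6 ft, Height h = 8 ft
Formula: V = (1/3) * base_area * h
base_area = 7 * 6 = 42
base_area * h = 42 * 8 = 336
V = 336 / 3
V = 112
112 ft^3


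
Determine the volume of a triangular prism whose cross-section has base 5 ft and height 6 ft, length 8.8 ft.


Shape: triangular prism
Triangle base = 5 ft, triangle height = 6 ft, prism length L = 8.8 ft
Formula: V = (1/2 * b * h_tri) * L
Cross-section area = 0.5 * 5 * 6 = 15
V = 15 * 8.8
V = 132
132 ft^3


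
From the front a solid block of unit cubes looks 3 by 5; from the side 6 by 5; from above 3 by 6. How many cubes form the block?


Orthographic views of a solid rectangular block:
Front view 3 x 5 -> length = 3, height = 5
Side view 6 x 5 -> width = 6, height = 5 (consistent)
Top view 3 x 6 -> confirms length = 3, width = 6
The block is 3 x 6 x 5.
Total unit cubes = 3 * 6 * 5 = 90
90 unit cubes


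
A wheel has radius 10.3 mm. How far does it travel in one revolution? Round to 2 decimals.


Shape: circle
Radius r = 10.3 mm
Formula: C = 2 * pi * r
C = 2 * pi * 10.3
C = 20.6 * pi
C = 64.72
64.72 mm


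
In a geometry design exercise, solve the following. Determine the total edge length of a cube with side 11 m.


Shape: cube
Side s = 11 m
A cube has 12 edges, all equal.
Formula: total edge length = 12 * s
Total = 12 * 11
Total = 132
132 m


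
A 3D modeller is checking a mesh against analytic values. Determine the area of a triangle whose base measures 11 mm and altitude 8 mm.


Shape: triangle
Base b = 11 mm, Height h = 8 mm
Formula: A = (1/2) * b * h
A = 0.5 * 11 * 8
A = 0.5 * 88
A = 44
44 mm^2


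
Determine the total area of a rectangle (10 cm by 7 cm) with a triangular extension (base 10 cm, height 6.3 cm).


Composite shape: rectangle + triangle
Rectangle area = 10 * 7 = 70
Triangle area = 0.5 * 10 * 6.3 = 31.5
Total = 70 + 31.5
Total = 101.5
101.5 cm^2


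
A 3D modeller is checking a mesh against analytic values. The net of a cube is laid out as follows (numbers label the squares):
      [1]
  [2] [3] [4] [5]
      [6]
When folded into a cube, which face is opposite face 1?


Net: cross layout. Take square 3 as the base (bottom).
Fold the four squares in the horizontal row up around 3: 2 -> left, 4 -> right, 5 wraps to the top.
Fold 1 and 6 up from 3: 1 -> back, 6 -> front.
Opposite pairs are therefore: (1, 6), (2, 4), (3, 5).
Face 1 is opposite face 6.
face 6


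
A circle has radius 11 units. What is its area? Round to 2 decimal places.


Shape: circle
Radius r = 11 units
Formula: A = pi * r^2
r^2 = 11^2 = 121
A = pi * 121
A = 380.13
380.13 units^2


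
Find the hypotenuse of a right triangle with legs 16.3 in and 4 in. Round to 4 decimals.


Shape: right triangle
Legs a = 16.3 in, b = 4 in
Formula: c = sqrt(a^2 + b^2)
a^2 = 265.69, b^2 = 16
a^2 + b^2 = 281.69
c = sqrt(281.69)
c = 16.7836
16.7836 in


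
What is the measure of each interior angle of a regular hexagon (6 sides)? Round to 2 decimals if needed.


Shape: regular hexagon (6 sides)
Formula: interior angle = (n - 2) * 180 / n
(n - 2) = 4
(n - 2) * 180 = 720
angle = 720 / 6
angle = 120
120 degrees


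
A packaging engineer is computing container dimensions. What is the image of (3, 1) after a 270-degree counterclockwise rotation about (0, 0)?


Transformation: rotation about the origin
Original point: (3, 1)
Rule for 270 deg counterclockwise: (x, y) -> (y, -x)
Apply: (3, 1) -> (1, -3)
(1, -3)


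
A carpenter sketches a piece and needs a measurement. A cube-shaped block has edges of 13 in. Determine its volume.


Shape: cube
Side s = 13 in
Formula: V = s^3
V = 13 * 13 * 13
V = 169 * 13
V = 2197
2197 in^3


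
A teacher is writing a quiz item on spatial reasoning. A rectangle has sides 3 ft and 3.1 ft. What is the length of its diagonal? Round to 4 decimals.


Shape: rectangle (diagonal via Pythagoras)
Sides: 3 ft and 3.1 ft
Formula: d = sqrt(l^2 + w^2)
l^2 = 9, w^2 = 9.61
l^2 + w^2 = 18.61
d = sqrt(18.61)
d = 4.3139
4.3139 ft


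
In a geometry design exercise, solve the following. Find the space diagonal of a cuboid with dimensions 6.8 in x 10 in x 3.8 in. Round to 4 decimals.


Shape: rectangular box (space diagonal)
l = 6.8 in, w = 10 in, h = 3.8 in
Visualize: the diagonal of the base, then a right triangle with that diagonal and the height.
Formula: d = sqrt(l^2 + w^2 + h^2)
l^2 + w^2 + h^2 = 46.24 + 100 + 14.44 = 160.68
d = sqrt(160.68)
d = 12.676
12.676 in


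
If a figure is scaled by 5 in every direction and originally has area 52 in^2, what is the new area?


Linear scale factor k = 5
Original area = 52 in^2
Rule: under a linear scaling by k, areas scale by k^2.
k^2 = 5^2 = 25
New area = 52 * 25
New area = 1300
1300 in^2


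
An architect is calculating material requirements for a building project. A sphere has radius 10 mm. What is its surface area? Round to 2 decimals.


Shape: sphere
Radius r = 10 mm
Formula: SA = 4 * pi * r^2
r^2 = 100
SA = 4 * pi * 100
SA = 400 * pi
SA = 1256.64
1256.64 mm^2


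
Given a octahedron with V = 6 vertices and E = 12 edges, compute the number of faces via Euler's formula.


Polyhedron: octahedron
Euler's formula for convex polyhedra: V - E + F = 2
Given: V = 6 vertices and E = 12 edges
Solve for F:
F = 2 + E - V = 2 + 12 - 6 = 8
8 faces


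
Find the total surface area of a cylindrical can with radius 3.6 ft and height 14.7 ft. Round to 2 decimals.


Shape: closed cylinder
Radius r = 3.6 ft, Height h = 14.7 ft
Formula: SA = 2*pi*r^2 + 2*pi*r*h = 2*pi*r*(r + h)
r + h = 18.3
2 * r * (r + h) = 2 * 3.6 * 18.3 = 131.76
SA = 131.76 * pi
SA = 413.94
413.94 ft^2


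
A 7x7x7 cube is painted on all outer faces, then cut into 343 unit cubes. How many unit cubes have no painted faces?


Large cube: 7 x 7 x 7, cut into unit cubes.
n = 7, so n - 2 = 5
Unpainted cubes form the interior (n - 2)^3 block.
(n - 2)^3 = 5^3 = 125
125 unit cubes


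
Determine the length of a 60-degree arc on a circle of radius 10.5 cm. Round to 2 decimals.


Shape: circular arc
Radius r = 10.5 cm, Angle = 60 degrees
Formula: L = (angle/360) * 2 * pi * r
2 * pi * r = 21 * pi
L = (60/360) * 21 * pi
L = 3.5 * pi
L = 11
11 cm


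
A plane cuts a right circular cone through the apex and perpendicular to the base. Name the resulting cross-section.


Solid: right circular cone
Cutting plane: through the apex and perpendicular to the base
Visualize the intersection of the plane with the solid's surface.
The boundary of the cut region is a isosceles triangle.
isosceles triangle


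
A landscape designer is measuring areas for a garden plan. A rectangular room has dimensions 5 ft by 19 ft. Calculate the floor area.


Shape: rectangle
Length l = 5 ft, Width w = 19 ft
Formula: A = l * w
A = 5 * 19
A = 95
95 ft^2


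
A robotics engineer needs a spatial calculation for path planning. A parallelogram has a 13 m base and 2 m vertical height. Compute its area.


Shape: parallelogram
Base b = 13 m, Height h = 2 m
Formula: A = b * h
A = 13 * 2
A = 26
26 m^2


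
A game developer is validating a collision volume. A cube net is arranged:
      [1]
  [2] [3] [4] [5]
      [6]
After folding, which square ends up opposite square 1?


Net: cross layout. Take square 3 as the base (bottom).
Fold the four squares in the horizontal row up around 3: 2 -> left, 4 -> right, 5 wraps to the top.
Fold 1 and 6 up from 3: 1 -> back, 6 -> front.
Opposite pairs are therefore: (1, 6), (2, 4), (3, 5).
Face 1 is opposite face 6.
face 6


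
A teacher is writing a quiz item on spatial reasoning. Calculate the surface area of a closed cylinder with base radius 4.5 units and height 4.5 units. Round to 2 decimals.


Shape: closed cylinder
Radius r = 4.5 units, Height h = 4.5 units
Formula: SA = 2*pi*r^2 + 2*pi*r*h = 2*pi*r*(r + h)
r + h = 9
2 * r * (r + h) = 2 * 4.5 * 9 = 81
SA = 81 * pi
SA = 254.47
254.47 units^2


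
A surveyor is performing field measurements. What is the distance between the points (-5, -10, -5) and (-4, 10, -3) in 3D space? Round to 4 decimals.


3D distance between two points
P1 = (-5, -10, -5), P2 = (-4, 10, -3)
Formula: d = sqrt((x2-x1)^2 + (y2-y1)^2 + (z2-z1)^2)
dx = -4 - -5 = 1
dy = 10 - -10 = 20
dz = -3 - -5 = 2
dx^2 + dy^2 + dz^2 = 1 + 400 + 4 = 405
d = sqrt(405)
d = 20.1246
20.1246 units


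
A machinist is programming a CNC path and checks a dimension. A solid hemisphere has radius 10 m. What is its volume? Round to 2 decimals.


Shape: hemisphere (half of a sphere)
Radius r = 10 m
Formula: V = (1/2) * (4/3) * pi * r^3 = (2/3) * pi * r^3
r^3 = 1000
(2/3) * 1000 = 666.666667
V = 666.666667 * pi
V = 2094.4
2094.4 m^3


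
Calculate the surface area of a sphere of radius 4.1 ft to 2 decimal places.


Shape: sphere
Radius r = 4.1 ft
Formula: SA = 4 * pi * r^2
r^2 = 16.81
SA = 4 * pi * 16.81
SA = 67.24 * pi
SA = 211.24
211.24 ft^2


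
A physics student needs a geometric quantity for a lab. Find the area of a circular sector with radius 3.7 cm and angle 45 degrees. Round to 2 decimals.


Shape: circular sector
Radius r = 3.7 cm, Angle = 45 degrees
Formula: A = (angle/360) * pi * r^2
r^2 = 13.69
Fraction of circle = 45/360
A = (45/360) * pi * 13.69
A = 1.71125 * pi
A = 5.38
5.38 cm^2


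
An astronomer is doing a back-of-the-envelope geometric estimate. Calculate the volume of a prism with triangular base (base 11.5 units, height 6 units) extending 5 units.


Shape: triangular prism
Triangle base = 11.5 units, triangle height = 6 units, prism length L = 5 units
Formula: V = (1/2 * b * h_tri) * L
Cross-section area = 0.5 * 11.5 * 6 = 34.5
V = 34.5 * 5
V = 172.5
172.5 units^3


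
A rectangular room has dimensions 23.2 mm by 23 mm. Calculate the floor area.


Shape: rectangle
Length l = 23.2 mm, Width w = 23 mm
Formula: A = l * w
A = 23.2 * 23
A = 533.6
533.6 mm^2


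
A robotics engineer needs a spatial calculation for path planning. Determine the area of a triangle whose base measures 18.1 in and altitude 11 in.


Shape: triangle
Base b = 18.1 in, Height h = 11 in
Formula: A = (1/2) * b * h
A = 0.5 * 18.1 * 11
A = 0.5 * 199.1
A = 99.55
99.55 in^2


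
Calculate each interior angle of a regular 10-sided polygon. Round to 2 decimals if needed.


Shape: regular decagon (10 sides)
Formula: interior angle = (n - 2) * 180 / n
(n - 2) = 8
(n - 2) * 180 = 1440
angle = 1440 / 10
angle = 144
144 degrees


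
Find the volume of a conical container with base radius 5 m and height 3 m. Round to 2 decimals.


Shape: cone
Radius r = 5 m, Height h = 3 m
Formula: V = (1/3) * pi * r^2 * h
r^2 = 25
pi * r^2 * h = pi * 25 * 3 = 75 * pi
V = 75 * pi / 3
V = 78.54
78.54 m^3


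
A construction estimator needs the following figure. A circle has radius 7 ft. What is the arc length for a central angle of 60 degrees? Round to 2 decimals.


Shape: circular arc
Radius r = 7 ft, Angle = 60 degrees
Formula: L = (angle/360) * 2 * pi * r
2 * pi * r = 14 * pi
L = (60/360) * 14 * pi
L = 2.333333 * pi
L = 7.33
7.33 ft


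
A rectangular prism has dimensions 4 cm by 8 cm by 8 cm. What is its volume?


Shape: rectangular prism
l = 4 cm, w = 8 cm, h = 8 cm
Formula: V = l * w * h
V = 4 * 8 * 8
V = 32 * 8
V = 256
256 cm^3


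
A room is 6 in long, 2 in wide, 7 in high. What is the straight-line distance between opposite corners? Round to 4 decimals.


Shape: rectangular box (space diagonal)
l = 6 in, w = 2 in, h = 7 in
Visualize: the diagonal of the base, then a right triangle with that diagonal and the height.
Formula: d = sqrt(l^2 + w^2 + h^2)
l^2 + w^2 + h^2 = 36 + 4 + 49 = 89
d = sqrt(89)
d = 9.434
9.434 in


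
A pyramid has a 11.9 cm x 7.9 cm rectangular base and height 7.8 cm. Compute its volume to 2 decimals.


Shape: rectangular pyramid
Base: 11.9 cm x 7.9 cm, Height h = 7.8 cm
Formula: V = (1/3) * base_area * h
base_area = 11.9 * 7.9 = 94.01
base_area * h = 94.01 * 7.8 = 733.278
V = 733.278 / 3
V = 244.43
244.43 cm^3


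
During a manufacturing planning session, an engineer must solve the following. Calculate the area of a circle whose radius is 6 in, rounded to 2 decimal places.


Shape: circle
Radius r = 6 in
Formula: A = pi * r^2
r^2 = 6^2 = 36
A = pi * 36
A = 113.1
113.1 in^2


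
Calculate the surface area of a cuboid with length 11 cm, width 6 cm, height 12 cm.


Shape: rectangular prism
l = 11 cm, w = 6 cm, h = 12 cm
Formula: SA = 2(lw + lh + wh)
lw = 66, lh = 132, wh = 72
lw + lh + wh = 270
SA = 2 * 270
SA = 540
540 cm^2


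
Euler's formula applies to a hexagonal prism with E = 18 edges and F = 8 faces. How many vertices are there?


Polyhedron: hexagonal prism
Euler's formula for convex polyhedra: V - E + F = 2
Given: E = 18 edges and F = 8 faces
Solve for V:
V = 2 + E - F = 2 + 18 - 8 = 12
12 vertices


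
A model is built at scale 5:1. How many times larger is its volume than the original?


Linear scale factor k = 5
Rule: under a linear scaling by k, volumes scale by k^3.
k^3 = 5 * 5 * 5
k^3 = 25 * 5
k^3 = 125
Volume scales by a factor of 125.
125 (dimensionless)


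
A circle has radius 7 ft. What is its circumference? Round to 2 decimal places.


Shape: circle
Radius r = 7 ft
Formula: C = 2 * pi * r
C = 2 * pi * 7
C = 14 * pi
C = 43.98
43.98 ft


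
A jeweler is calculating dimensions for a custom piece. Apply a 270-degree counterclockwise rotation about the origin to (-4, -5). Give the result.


Transformation: rotation about the origin
Original point: (-4, -5)
Rule for 270 deg counterclockwise: (x, y) -> (y, -x)
Apply: (-4, -5) -> (-5, 4)
(-5, 4)


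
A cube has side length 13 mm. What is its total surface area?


Shape: cube
Side s = 13 mm
A cube has 6 square faces.
Formula: SA = 6 * s^2
s^2 = 169
SA = 6 * 169
SA = 1014
1014 mm^2


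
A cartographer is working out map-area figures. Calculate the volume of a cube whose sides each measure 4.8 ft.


Shape: cube
Side s = 4.8 ft
Formula: V = s^3
V = 4.8 * 4.8 * 4.8
V = 23.04 * 4.8
V = 110.592
110.592 ft^3


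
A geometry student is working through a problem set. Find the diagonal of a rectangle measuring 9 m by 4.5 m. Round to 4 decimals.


Shape: rectangle (diagonal via Pythagoras)
Sides: 9 m and 4.5 m
Formula: d = sqrt(l^2 + w^2)
l^2 = 81, w^2 = 20.25
l^2 + w^2 = 101.25
d = sqrt(101.25)
d = 10.0623
10.0623 m


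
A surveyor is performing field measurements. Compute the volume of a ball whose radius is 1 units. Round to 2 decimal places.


Shape: sphere
Radius r = 1 units
Formula: V = (4/3) * pi * r^3
r^3 = 1
(4/3) * 1 = 1.333333
V = 1.333333 * pi
V = 4.19
4.19 units^3


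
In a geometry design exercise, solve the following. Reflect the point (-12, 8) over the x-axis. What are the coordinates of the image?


Transformation: reflection
Original point: (-12, 8)
Rule for reflection over the x-axis: (x, y) -> (x, -y)
Apply: (-12, 8) -> (-12, -8)
(-12, -8)


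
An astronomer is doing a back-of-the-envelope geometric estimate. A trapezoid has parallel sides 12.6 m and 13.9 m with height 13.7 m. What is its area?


Shape: trapezoid
Parallel sides a = 12.6 m, b = 13.9 m; Height h = 13.7 m
Formula: A = (a + b) * h / 2
a + b = 12.6 + 13.9 = 26.5
A = 26.5 * 13.7 / 2
A = 363.05 / 2
A = 181.525
181.525 m^2


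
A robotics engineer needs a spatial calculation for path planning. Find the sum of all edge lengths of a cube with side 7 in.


Shape: cube
Side s = 7 in
A cube has 12 edges, all equal.
Formula: total edge length = 12 * s
Total = 12 * 7
Total = 84
84 in


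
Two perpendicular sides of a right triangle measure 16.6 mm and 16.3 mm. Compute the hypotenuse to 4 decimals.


Shape: right triangle
Legs a = 16.6 mm, b = 16.3 mm
Formula: c = sqrt(a^2 + b^2)
a^2 = 275.56, b^2 = 265.69
a^2 + b^2 = 541.25
c = sqrt(541.25)
c = 23.2648
23.2648 mm


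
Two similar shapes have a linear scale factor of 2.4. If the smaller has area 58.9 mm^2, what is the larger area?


Linear scale factor k = 2.4
Original area = 58.9 mm^2
Rule: under a linear scaling by k, areas scale by k^2.
k^2 = 2.4^2 = 5.76
New area = 58.9 * 5.76
New area = 339.264
339.264 mm^2


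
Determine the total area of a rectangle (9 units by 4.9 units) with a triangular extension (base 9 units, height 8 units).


Composite shape: rectangle + triangle
Rectangle area = 9 * 4.9 = 44.1
Triangle area = 0.5 * 9 * 8 = 36
Total = 44.1 + 36
Total = 80.1
80.1 units^2


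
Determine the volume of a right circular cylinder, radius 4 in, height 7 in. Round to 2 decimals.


Shape: cylinder
Radius r = 4 in, Height h = 7 in
Formula: V = pi * r^2 * h
r^2 = 16
V = pi * 16 * 7
V = 112 * pi
V = 351.86
351.86 in^3


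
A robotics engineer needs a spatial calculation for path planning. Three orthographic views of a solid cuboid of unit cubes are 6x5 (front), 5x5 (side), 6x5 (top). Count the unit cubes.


Orthographic views of a solid rectangular block:
Front view 6 x 5 -> length = 6, height = 5
Side view 5 x 5 -> width = 5, height = 5 (consistent)
Top view 6 x 5 -> confirms length = 6, width = 5
The block is 6 x 5 x 5.
Total unit cubes = 6 * 5 * 5 = 150
150 unit cubes


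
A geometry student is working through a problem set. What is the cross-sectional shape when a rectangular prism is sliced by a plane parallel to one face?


Solid: rectangular prism
Cutting plane: parallel to one face
Visualize the intersection of the plane with the solid's surface.
The boundary of the cut region is a rectangle.
rectangle


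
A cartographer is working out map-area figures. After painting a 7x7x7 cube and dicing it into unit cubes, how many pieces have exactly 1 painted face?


Large cube: 7 x 7 x 7, cut into unit cubes.
n = 7, so n - 2 = 5
Cubes with 1 painted face lie in the interior of each face.
A cube has 6 faces; each contributes (n - 2)^2 = 25 such cubes.
Count = 6 * 25 = 150
150 unit cubes


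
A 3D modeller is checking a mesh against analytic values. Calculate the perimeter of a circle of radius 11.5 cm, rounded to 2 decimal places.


Shape: circle
Radius r = 11.5 cm
Formula: C = 2 * pi * r
C = 2 * pi * 11.5
C = 23 * pi
C = 72.26
72.26 cm


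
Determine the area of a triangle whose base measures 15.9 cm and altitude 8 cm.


Shape: triangle
Base b = 15.9 cm, Height h = 8 cm
Formula: A = (1/2) * b * h
A = 0.5 * 15.9 * 8
A = 0.5 * 127.2
A = 63.6
63.6 cm^2


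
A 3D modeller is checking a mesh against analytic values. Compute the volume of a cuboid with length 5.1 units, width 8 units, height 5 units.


Shape: rectangular prism
l = 5.1 units, w = 8 units, h = 5 units
Formula: V = l * w * h
V = 5.1 * 8 * 5
V = 40.8 * 5
V = 204
204 units^3


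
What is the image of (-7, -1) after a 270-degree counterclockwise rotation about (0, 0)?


Transformation: rotation about the origin
Original point: (-7, -1)
Rule for 270 deg counterclockwise: (x, y) -> (y, -x)
Apply: (-7, -1) -> (-1, 7)
(-1, 7)


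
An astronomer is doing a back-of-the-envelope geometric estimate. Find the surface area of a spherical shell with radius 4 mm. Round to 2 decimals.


Shape: sphere
Radius r = 4 mm
Formula: SA = 4 * pi * r^2
r^2 = 16
SA = 4 * pi * 16
SA = 64 * pi
SA = 201.06
201.06 mm^2


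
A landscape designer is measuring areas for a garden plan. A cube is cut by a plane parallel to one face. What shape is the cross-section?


Solid: cube
Cutting plane: parallel to one face
Visualize the intersection of the plane with the solid's surface.
The boundary of the cut region is a square.
square


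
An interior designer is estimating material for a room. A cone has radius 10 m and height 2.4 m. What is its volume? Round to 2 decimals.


Shape: cone
Radius r = 10 m, Height h = 2.4 m
Formula: V = (1/3) * pi * r^2 * h
r^2 = 100
pi * r^2 * h = pi * 100 * 2.4 = 240 * pi
V = 240 * pi / 3
V = 251.33
251.33 m^3


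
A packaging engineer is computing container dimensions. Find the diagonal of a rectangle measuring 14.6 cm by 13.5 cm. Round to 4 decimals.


Shape: rectangle (diagonal via Pythagoras)
Sides: 14.6 cm and 13.5 cm
Formula: d = sqrt(l^2 + w^2)
l^2 = 213.16, w^2 = 182.25
l^2 + w^2 = 395.41
d = sqrt(395.41)
d = 19.8849
19.8849 cm


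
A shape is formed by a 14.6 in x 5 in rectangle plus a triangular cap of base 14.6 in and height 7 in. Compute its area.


Composite shape: rectangle + triangle
Rectangle area = 14.6 * 5 = 73
Triangle area = 0.5 * 14.6 * 7 = 51.1
Total = 73 + 51.1
Total = 124.1
124.1 in^2


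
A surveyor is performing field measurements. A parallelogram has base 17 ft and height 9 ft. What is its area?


Shape: parallelogram
Base b = 17 ft, Height h = 9 ft
Formula: A = b * h
A = 17 * 9
A = 153
153 ft^2


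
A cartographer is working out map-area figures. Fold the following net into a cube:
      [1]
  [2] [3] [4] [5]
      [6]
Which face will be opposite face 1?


Net: cross layout. Take square 3 as the base (bottom).
Fold the four squares in the horizontal row up around 3: 2 -> left, 4 -> right, 5 wraps to the top.
Fold 1 and 6 up from 3: 1 -> back, 6 -> front.
Opposite pairs are therefore: (1, 6), (2, 4), (3, 5).
Face 1 is opposite face 6.
face 6


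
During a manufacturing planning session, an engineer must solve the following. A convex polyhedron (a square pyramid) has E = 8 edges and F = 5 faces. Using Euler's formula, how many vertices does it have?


Polyhedron: square pyramid
Euler's formula for convex polyhedra: V - E + F = 2
Given: E = 8 edges and F = 5 faces
Solve for V:
V = 2 + E - F = 2 + 8 - 5 = 5
5 vertices


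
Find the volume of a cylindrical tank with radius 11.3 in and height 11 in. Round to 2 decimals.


Shape: cylinder
Radius r = 11.3 in, Height h = 11 in
Formula: V = pi * r^2 * h
r^2 = 127.69
V = pi * 127.69 * 11
V = 1404.59 * pi
V = 4412.65
4412.65 in^3


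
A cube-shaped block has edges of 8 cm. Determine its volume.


Shape: cube
Side s = 8 cm
Formula: V = s^3
V = 8 * 8 * 8
V = 64 * 8
V = 512
512 cm^3


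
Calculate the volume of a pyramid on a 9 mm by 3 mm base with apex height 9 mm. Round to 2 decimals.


Shape: rectangular pyramid
Base: 9 mm x 3 mm, Height h = 9 mm
Formula: V = (1/3) * base_area * h
base_area = 9 * 3 = 27
base_area * h = 27 * 9 = 243
V = 243 / 3
V = 81
81 mm^3


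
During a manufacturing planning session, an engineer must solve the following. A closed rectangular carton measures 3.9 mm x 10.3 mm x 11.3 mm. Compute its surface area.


Shape: rectangular prism
l = 3.9 mm, w = 10.3 mm, h = 11.3 mm
Formula: SA = 2(lw + lh + wh)
lw = 40.17, lh = 44.07, wh = 116.39
lw + lh + wh = 200.63
SA = 2 * 200.63
SA = 401.26
401.26 mm^2


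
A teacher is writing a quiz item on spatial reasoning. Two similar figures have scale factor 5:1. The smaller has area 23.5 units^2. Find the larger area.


Linear scale factor k = 5
Original area = 23.5 units^2
Rule: under a linear scaling by k, areas scale by k^2.
k^2 = 5^2 = 25
New area = 23.5 * 25
New area = 587.5
587.5 units^2


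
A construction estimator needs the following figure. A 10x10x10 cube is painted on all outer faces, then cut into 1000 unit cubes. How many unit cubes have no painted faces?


Large cube: 10 x 10 x 10, cut into unit cubes.
n = 10, so n - 2 = 8
Unpainted cubes form the interior (n - 2)^3 block.
(n - 2)^3 = 8^3 = 512
512 unit cubes


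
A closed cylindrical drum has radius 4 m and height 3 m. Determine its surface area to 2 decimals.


Shape: closed cylinder
Radius r = 4 m, Height h = 3 m
Formula: SA = 2*pi*r^2 + 2*pi*r*h = 2*pi*r*(r + h)
r + h = 7
2 * r * (r + h) = 2 * 4 * 7 = 56
SA = 56 * pi
SA = 175.93
175.93 m^2


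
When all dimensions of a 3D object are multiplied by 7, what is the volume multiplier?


Linear scale factor k = 7
Rule: under a linear scaling by k, volumes scale by k^3.
k^3 = 7 * 7 * 7
k^3 = 49 * 7
k^3 = 343
Volume scales by a factor of 343.
343 (dimensionless)


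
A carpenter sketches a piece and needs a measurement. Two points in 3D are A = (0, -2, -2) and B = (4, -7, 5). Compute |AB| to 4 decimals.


3D distance between two points
P1 = (0, -2, -2), P2 = (4, -7, 5)
Formula: d = sqrt((x2-x1)^2 + (y2-y1)^2 + (z2-z1)^2)
dx = 4 - 0 = 4
dy = -7 - -2 = -5
dz = 5 - -2 = 7
dx^2 + dy^2 + dz^2 = 16 + 25 + 49 = 90
d = sqrt(90)
d = 9.4868
9.4868 units


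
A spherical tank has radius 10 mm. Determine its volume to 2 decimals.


Shape: sphere
Radius r = 10 mm
Formula: V = (4/3) * pi * r^3
r^3 = 1000
(4/3) * 1000 = 1333.333333
V = 1333.333333 * pi
V = 4188.79
4188.79 mm^3


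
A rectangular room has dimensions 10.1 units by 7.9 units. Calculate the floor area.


Shape: rectangle
Length l = 10.1 units, Width w = 7.9 units
Formula: A = l * w
A = 10.1 * 7.9
A = 79.79
79.79 units^2


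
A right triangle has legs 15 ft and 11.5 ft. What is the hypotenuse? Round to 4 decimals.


Shape: right triangle
Legs a = 15 ft, b = 11.5 ft
Formula: c = sqrt(a^2 + b^2)
a^2 = 225, b^2 = 132.25
a^2 + b^2 = 357.25
c = sqrt(357.25)
c = 18.9011
18.9011 ft


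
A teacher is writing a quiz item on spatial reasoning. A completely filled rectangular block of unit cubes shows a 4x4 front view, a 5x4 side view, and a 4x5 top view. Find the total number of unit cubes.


Orthographic views of a solid rectangular block:
Front view 4 x 4 -> length = 4, height = 4
Side view 5 x 4 -> width = 5, height = 4 (consistent)
Top view 4 x 5 -> confirms length = 4, width = 5
The block is 4 x 5 x 4.
Total unit cubes = 4 * 5 * 4 = 80
80 unit cubes


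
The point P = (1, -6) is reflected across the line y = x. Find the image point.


Transformation: reflection
Original point: (1, -6)
Rule for reflection over y = x: (x, y) -> (y, x)
Apply: (1, -6) -> (-6, 1)
(-6, 1)


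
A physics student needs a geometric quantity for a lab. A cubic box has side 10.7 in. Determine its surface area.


Shape: cube
Side s = 10.7 in
A cube has 6 square faces.
Formula: SA = 6 * s^2
s^2 = 114.49
SA = 6 * 114.49
SA = 686.94
686.94 in^2


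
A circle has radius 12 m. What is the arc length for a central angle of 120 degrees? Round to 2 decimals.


Shape: circular arc
Radius r = 12 m, Angle = 120 degrees
Formula: L = (angle/360) * 2 * pi * r
2 * pi * r = 24 * pi
L = (120/360) * 24 * pi
L = 8 * pi
L = 25.13
25.13 m


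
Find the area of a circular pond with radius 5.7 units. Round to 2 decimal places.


Shape: circle
Radius r = 5.7 units
Formula: A = pi * r^2
r^2 = 5.7^2 = 32.49
A = pi * 32.49
A = 102.07
102.07 units^2


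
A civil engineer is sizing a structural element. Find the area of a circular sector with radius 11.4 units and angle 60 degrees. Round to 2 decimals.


Shape: circular sector
Radius r = 11.4 units, Angle = 60 degrees
Formula: A = (angle/360) * pi * r^2
r^2 = 129.96
Fraction of circle = 60/360
A = (60/360) * pi * 129.96
A = 21.66 * pi
A = 68.05
68.05 units^2


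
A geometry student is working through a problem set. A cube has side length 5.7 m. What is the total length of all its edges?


Shape: cube
Side s = 5.7 m
A cube has 12 edges, all equal.
Formula: total edge length = 12 * s
Total = 12 * 5.7
Total = 68.4
68.4 m


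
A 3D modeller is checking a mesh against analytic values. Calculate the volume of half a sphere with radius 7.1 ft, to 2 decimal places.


Shape: hemisphere (half of a sphere)
Radius r = 7.1 ft
Formula: V = (1/2) * (4/3) * pi * r^3 = (2/3) * pi * r^3
r^3 = 357.911
(2/3) * 357.911 = 238.607333
V = 238.607333 * pi
V = 749.61
749.61 ft^3


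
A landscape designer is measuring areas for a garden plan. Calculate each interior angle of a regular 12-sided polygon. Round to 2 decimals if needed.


Shape: regular dodecagon (12 sides)
Formula: interior angle = (n - 2) * 180 / n
(n - 2) = 10
(n - 2) * 180 = 1800
angle = 1800 / 12
angle = 150
150 degrees


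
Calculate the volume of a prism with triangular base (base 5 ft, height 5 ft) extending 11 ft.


Shape: triangular prism
Triangle base = 5 ft, triangle height = 5 ft, prism length L = 11 ft
Formula: V = (1/2 * b * h_tri) * L
Cross-section area = 0.5 * 5 * 5 = 12.5
V = 12.5 * 11
V = 137.5
137.5 ft^3


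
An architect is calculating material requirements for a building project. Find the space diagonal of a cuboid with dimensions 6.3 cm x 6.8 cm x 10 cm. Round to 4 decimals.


Shape: rectangular box (space diagonal)
l = 6.3 cm, w = 6.8 cm, h = 10 cm
Visualize: the diagonal of the base, then a right triangle with that diagonal and the height.
Formula: d = sqrt(l^2 + w^2 + h^2)
l^2 + w^2 + h^2 = 39.69 + 46.24 + 100 = 185.93
d = sqrt(185.93)
d = 13.6356
13.6356 cm


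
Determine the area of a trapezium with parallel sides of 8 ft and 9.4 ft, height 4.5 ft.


Shape: trapezoid
Parallel sides a = 8 ft, b = 9.4 ft; Height h = 4.5 ft
Formula: A = (a + b) * h / 2
a + b = 8 + 9.4 = 17.4
A = 17.4 * 4.5 / 2
A = 78.3 / 2
A = 39.15
39.15 ft^2


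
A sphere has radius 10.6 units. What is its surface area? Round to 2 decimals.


Shape: sphere
Radius r = 10.6 units
Formula: SA = 4 * pi * r^2
r^2 = 112.36
SA = 4 * pi * 112.36
SA = 449.44 * pi
SA = 1411.96
1411.96 units^2


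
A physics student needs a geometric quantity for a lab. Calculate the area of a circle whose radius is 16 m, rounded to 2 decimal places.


Shape: circle
Radius r = 16 m
Formula: A = pi * r^2
r^2 = 16^2 = 256
A = pi * 256
A = 804.25
804.25 m^2


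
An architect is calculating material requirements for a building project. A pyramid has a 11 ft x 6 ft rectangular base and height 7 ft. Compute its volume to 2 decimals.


Shape: rectangular pyramid
Base: 11 ft x 6 ft, Height h = 7 ft
Formula: V = (1/3) * base_area * h
base_area = 11 * 6 = 66
base_area * h = 66 * 7 = 462
V = 462 / 3
V = 154
154 ft^3


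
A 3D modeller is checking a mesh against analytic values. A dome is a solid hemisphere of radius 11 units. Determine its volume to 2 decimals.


Shape: hemisphere (half of a sphere)
Radius r = 11 units
Formula: V = (1/2) * (4/3) * pi * r^3 = (2/3) * pi * r^3
r^3 = 1331
(2/3) * 1331 = 887.333333
V = 887.333333 * pi
V = 2787.64
2787.64 units^3


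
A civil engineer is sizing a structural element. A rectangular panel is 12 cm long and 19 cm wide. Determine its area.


Shape: rectangle
Length l = 12 cm, Width w = 19 cm
Formula: A = l * w
A = 12 * 19
A = 228
228 cm^2


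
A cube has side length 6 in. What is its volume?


Shape: cube
Side s = 6 in
Formula: V = s^3
V = 6 * 6 * 6
V = 36 * 6
V = 216
216 in^3


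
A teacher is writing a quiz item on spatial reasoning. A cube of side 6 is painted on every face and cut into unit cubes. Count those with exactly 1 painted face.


Large cube: 6 x 6 x 6, cut into unit cubes.
n = 6, so n - 2 = 4
Cubes with 1 painted face lie in the interior of each face.
A cube has 6 faces; each contributes (n - 2)^2 = 16 such cubes.
Count = 6 * 16 = 96
96 unit cubes


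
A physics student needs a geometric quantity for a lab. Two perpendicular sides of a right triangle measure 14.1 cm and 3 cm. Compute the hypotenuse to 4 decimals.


Shape: right triangle
Legs a = 14.1 cm, b = 3 cm
Formula: c = sqrt(a^2 + b^2)
a^2 = 198.81, b^2 = 9
a^2 + b^2 = 207.81
c = sqrt(207.81)
c = 14.4156
14.4156 cm


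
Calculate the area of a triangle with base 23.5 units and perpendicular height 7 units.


Shape: triangle
Base b = 23.5 units, Height h = 7 units
Formula: A = (1/2) * b * h
A = 0.5 * 23.5 * 7
A = 0.5 * 164.5
A = 82.25
82.25 units^2


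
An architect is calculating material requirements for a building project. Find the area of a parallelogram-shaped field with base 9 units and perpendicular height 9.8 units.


Shape: parallelogram
Base b = 9 units, Height h = 9.8 units
Formula: A = b * h
A = 9 * 9.8
A = 88.2
88.2 units^2


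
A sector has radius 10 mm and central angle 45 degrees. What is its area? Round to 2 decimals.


Shape: circular sector
Radius r = 10 mm, Angle = 45 degrees
Formula: A = (angle/360) * pi * r^2
r^2 = 100
Fraction of circle = 45/360
A = (45/360) * pi * 100
A = 12.5 * pi
A = 39.27
39.27 mm^2


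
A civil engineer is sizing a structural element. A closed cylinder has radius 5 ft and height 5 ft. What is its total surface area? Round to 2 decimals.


Shape: closed cylinder
Radius r = 5 ft, Height h = 5 ft
Formula: SA = 2*pi*r^2 + 2*pi*r*h = 2*pi*r*(r + h)
r + h = 10
2 * r * (r + h) = 2 * 5 * 10 = 100
SA = 100 * pi
SA = 314.16
314.16 ft^2


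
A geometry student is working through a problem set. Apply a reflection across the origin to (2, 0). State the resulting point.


Transformation: reflection
Original point: (2, 0)
Rule for reflection through the origin: (x, y) -> (-x, -y)
Apply: (2, 0) -> (-2, 0)
(-2, 0)


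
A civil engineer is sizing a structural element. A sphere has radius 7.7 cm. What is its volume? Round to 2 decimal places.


Shape: sphere
Radius r = 7.7 cm
Formula: V = (4/3) * pi * r^3
r^3 = 456.533
(4/3) * 456.533 = 608.710667
V = 608.710667 * pi
V = 1912.32
1912.32 cm^3


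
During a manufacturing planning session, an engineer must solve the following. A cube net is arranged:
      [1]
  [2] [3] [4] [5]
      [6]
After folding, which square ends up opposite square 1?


Net: cross layout. Take square 3 as the base (bottom).
Fold the four squares in the horizontal row up around 3: 2 -> left, 4 -> right, 5 wraps to the top.
Fold 1 and 6 up from 3: 1 -> back, 6 -> front.
Opposite pairs are therefore: (1, 6), (2, 4), (3, 5).
Face 1 is opposite face 6.
face 6


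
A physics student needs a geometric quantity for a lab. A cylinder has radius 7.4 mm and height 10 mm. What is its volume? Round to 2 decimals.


Shape: cylinder
Radius r = 7.4 mm, Height h = 10 mm
Formula: V = pi * r^2 * h
r^2 = 54.76
V = pi * 54.76 * 10
V = 547.6 * pi
V = 1720.34
1720.34 mm^3


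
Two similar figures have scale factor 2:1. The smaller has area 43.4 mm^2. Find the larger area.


Linear scale factor k = 2
Original area = 43.4 mm^2
Rule: under a linear scaling by k, areas scale by k^2.
k^2 = 2^2 = 4
New area = 43.4 * 4
New area = 173.6
173.6 mm^2


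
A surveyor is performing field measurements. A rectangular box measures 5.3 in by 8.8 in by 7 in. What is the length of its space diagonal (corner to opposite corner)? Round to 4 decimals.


Shape: rectangular box (space diagonal)
l = 5.3 in, w = 8.8 in, h = 7 in
Visualize: the diagonal of the base, then a right triangle with that diagonal and the height.
Formula: d = sqrt(l^2 + w^2 + h^2)
l^2 + w^2 + h^2 = 28.09 + 77.44 + 49 = 154.53
d = sqrt(154.53)
d = 12.431
12.431 in


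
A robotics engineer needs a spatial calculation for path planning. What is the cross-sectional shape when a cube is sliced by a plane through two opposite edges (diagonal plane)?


Solid: cube
Cutting plane: through two opposite edges (diagonal plane)
Visualize the intersection of the plane with the solid's surface.
The boundary of the cut region is a rectangle.
rectangle


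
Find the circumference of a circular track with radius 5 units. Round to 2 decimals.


Shape: circle
Radius r = 5 units
Formula: C = 2 * pi * r
C = 2 * pi * 5
C = 10 * pi
C = 31.42
31.42 units


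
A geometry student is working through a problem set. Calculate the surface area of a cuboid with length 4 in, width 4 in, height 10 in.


Shape: rectangular prism
l = 4 in, w = 4 in, h = 10 in
Formula: SA = 2(lw + lh + wh)
lw = 16, lh = 40, wh = 40
lw + lh + wh = 96
SA = 2 * 96
SA = 192
192 in^2


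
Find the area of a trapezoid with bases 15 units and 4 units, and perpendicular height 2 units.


Shape: trapezoid
Parallel sides a = 15 units, b = 4 units; Height h = 2 units
Formula: A = (a + b) * h / 2
a + b = 15 + 4 = 19
A = 19 * 2 / 2
A = 38 / 2
A = 19
19 units^2


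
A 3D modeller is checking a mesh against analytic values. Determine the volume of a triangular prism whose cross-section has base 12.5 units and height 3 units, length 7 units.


Shape: triangular prism
Triangle base = 12.5 units, triangle height = 3 units, prism length L = 7 units
Formula: V = (1/2 * b * h_tri) * L
Cross-section area = 0.5 * 12.5 * 3 = 18.75
V = 18.75 * 7
V = 131.25
131.25 units^3


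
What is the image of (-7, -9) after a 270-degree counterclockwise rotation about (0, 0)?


Transformation: rotation about the origin
Original point: (-7, -9)
Rule for 270 deg counterclockwise: (x, y) -> (y, -x)
Apply: (-7, -9) -> (-9, 7)
(-9, 7)


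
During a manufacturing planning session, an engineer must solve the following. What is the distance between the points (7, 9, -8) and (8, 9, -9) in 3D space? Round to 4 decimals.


3D distance between two points
P1 = (7, 9, -8), P2 = (8, 9, -9)
Formula: d = sqrt((x2-x1)^2 + (y2-y1)^2 + (z2-z1)^2)
dx = 8 - 7 = 1
dy = 9 - 9 = 0
dz = -9 - -8 = -1
dx^2 + dy^2 + dz^2 = 1 + 0 + 1 = 2
d = sqrt(2)
d = 1.4142
1.4142 units


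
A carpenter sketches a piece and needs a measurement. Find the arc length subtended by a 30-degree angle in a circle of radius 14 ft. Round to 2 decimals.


Shape: circular arc
Radius r = 14 ft, Angle = 30 degrees
Formula: L = (angle/360) * 2 * pi * r
2 * pi * r = 28 * pi
L = (30/360) * 28 * pi
L = 2.333333 * pi
L = 7.33
7.33 ft


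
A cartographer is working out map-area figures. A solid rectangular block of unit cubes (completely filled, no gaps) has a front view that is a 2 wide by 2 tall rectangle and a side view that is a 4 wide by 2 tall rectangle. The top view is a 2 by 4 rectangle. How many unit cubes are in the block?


Orthographic views of a solid rectangular block:
Front view 2 x 2 -> length = 2, height = 2
Side view 4 x 2 -> width = 4, height = 2 (consistent)
Top view 2 x 4 -> confirms length = 2, width = 4
The block is 2 x 4 x 2.
Total unit cubes = 2 * 4 * 2 = 16
16 unit cubes


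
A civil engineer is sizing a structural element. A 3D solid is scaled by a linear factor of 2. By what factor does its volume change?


Linear scale factor k = 2
Rule: under a linear scaling by k, volumes scale by k^3.
k^3 = 2 * 2 * 2
k^3 = 4 * 2
k^3 = 8
Volume scales by a factor of 8.
8 (dimensionless)
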